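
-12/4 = -3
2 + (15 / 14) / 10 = 59 / 28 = 2.11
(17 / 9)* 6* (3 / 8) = 17 / 4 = 4.25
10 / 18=5 / 9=0.56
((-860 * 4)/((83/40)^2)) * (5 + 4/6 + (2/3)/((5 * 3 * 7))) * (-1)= 1967129600/434007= 4532.48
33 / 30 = 11 / 10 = 1.10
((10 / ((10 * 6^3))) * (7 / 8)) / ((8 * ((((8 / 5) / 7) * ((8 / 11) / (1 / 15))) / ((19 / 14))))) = 1463 / 5308416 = 0.00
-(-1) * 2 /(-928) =-1 /464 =-0.00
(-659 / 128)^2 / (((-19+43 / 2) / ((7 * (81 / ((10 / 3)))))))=738711981 / 409600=1803.50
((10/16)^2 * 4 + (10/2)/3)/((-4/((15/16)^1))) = -0.76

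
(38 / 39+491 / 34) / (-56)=-20441 / 74256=-0.28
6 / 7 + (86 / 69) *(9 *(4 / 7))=1170 / 161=7.27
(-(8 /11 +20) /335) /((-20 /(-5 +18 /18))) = -228 /18425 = -0.01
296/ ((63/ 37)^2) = 405224/ 3969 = 102.10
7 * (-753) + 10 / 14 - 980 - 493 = -47203 / 7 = -6743.29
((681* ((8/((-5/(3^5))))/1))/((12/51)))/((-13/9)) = 50637798/65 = 779043.05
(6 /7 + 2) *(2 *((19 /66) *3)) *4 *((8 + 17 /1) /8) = 61.69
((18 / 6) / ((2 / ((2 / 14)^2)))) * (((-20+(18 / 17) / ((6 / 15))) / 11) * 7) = -885 / 2618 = -0.34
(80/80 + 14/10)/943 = 12/4715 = 0.00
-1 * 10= -10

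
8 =8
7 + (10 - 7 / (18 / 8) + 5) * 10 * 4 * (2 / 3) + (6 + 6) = 9073 / 27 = 336.04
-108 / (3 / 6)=-216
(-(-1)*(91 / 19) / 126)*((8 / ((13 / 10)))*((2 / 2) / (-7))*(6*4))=-0.80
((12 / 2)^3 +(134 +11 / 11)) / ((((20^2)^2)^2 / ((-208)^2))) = 59319 / 100000000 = 0.00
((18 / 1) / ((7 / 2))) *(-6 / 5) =-216 / 35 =-6.17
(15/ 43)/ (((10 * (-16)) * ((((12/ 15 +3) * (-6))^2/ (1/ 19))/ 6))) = -25/ 18875968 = -0.00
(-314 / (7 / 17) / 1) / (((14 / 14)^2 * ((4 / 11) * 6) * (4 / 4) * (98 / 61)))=-1790899 / 8232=-217.55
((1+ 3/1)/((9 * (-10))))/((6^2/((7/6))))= -7/4860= -0.00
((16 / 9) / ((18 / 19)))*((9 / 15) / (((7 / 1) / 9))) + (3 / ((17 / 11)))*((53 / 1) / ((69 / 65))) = 4038407 / 41055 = 98.37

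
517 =517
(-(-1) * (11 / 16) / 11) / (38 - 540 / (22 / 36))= -11 / 148832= -0.00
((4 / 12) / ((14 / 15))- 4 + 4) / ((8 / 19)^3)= 34295 / 7168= 4.78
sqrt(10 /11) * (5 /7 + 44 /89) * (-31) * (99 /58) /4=-210087 * sqrt(110) /144536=-15.24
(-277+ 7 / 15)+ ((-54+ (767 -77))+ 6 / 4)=10829 / 30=360.97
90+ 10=100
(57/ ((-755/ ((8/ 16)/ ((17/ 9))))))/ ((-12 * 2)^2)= -0.00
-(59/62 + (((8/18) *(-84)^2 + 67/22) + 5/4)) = -4284661/1364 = -3141.25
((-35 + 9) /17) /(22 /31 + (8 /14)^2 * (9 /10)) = -98735 /64787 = -1.52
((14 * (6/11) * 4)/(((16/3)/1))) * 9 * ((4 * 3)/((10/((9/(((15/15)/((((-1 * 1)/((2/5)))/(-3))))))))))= 5103/11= 463.91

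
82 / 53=1.55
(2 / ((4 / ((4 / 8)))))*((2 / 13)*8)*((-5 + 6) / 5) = 4 / 65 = 0.06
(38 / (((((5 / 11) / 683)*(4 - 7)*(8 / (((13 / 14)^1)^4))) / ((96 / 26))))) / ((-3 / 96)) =2508921272 / 12005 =208989.69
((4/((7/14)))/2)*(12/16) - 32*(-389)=12451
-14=-14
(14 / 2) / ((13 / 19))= 133 / 13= 10.23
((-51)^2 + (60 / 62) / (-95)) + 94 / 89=136401853 / 52421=2602.05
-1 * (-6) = 6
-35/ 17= -2.06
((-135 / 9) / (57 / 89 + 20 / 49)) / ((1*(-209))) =65415 / 955757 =0.07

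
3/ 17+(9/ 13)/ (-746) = 28941/ 164866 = 0.18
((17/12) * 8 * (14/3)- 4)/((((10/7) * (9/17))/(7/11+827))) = 4333504/81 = 53500.05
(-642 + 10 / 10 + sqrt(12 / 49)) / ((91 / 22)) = -14102 / 91 + 44 * sqrt(3) / 637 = -154.85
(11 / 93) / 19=0.01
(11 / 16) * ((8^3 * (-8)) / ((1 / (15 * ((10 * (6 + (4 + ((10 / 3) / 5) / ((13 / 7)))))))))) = -56883200 / 13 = -4375630.77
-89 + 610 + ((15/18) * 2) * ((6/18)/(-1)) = 4684/9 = 520.44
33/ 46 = 0.72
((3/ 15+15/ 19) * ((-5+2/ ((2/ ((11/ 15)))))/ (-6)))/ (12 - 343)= -3008/ 1415025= -0.00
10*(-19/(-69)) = 190/69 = 2.75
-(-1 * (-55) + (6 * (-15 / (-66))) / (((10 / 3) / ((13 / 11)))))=-13427 / 242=-55.48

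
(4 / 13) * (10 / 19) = 40 / 247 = 0.16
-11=-11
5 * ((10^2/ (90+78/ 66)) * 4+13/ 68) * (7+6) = 1193855/ 4012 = 297.57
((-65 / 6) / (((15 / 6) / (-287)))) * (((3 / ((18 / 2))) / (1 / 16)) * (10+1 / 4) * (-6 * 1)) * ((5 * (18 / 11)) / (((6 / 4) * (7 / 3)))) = -10489440 / 11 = -953585.45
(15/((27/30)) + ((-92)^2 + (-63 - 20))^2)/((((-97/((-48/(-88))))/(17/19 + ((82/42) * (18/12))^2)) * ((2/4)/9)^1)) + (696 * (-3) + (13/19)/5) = -334469708136136/4966885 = -67339934.01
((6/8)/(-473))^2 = 9/3579664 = 0.00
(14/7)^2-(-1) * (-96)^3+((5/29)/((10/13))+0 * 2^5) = -51314443/58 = -884731.78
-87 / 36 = -29 / 12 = -2.42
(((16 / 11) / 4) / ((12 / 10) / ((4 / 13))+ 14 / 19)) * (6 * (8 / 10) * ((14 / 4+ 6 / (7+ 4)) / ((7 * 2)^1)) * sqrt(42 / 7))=81168 * sqrt(6) / 746207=0.27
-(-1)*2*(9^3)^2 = 1062882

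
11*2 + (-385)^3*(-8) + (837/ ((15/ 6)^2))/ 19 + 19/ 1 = 216853197823/ 475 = 456533048.05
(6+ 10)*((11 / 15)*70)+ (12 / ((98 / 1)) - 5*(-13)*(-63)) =-481211 / 147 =-3273.54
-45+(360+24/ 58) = 9147/ 29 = 315.41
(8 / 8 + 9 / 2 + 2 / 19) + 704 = 26965 / 38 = 709.61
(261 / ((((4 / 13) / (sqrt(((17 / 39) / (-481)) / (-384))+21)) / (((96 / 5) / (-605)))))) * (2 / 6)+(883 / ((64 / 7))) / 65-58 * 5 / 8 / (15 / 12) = -543507663 / 2516800-87 * sqrt(1258) / 223850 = -215.97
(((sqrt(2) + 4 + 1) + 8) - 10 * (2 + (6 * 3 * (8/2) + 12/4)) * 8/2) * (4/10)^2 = -12268/25 + 4 * sqrt(2)/25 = -490.49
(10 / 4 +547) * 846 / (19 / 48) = 22314096 / 19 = 1174426.11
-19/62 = -0.31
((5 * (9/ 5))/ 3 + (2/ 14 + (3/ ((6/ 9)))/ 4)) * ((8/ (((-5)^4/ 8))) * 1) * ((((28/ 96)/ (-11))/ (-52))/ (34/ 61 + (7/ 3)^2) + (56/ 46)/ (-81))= -0.01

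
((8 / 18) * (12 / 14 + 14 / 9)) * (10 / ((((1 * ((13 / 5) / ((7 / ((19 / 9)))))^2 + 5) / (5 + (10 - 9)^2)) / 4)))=12768000 / 278567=45.83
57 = 57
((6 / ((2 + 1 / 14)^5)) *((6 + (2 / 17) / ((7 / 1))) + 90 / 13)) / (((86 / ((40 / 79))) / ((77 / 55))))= 258387859968 / 15398478466813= 0.02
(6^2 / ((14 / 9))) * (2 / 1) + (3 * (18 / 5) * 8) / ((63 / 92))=6036 / 35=172.46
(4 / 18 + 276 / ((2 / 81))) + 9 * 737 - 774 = 153335 / 9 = 17037.22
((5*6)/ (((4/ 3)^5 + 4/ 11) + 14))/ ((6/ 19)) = 253935/ 49658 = 5.11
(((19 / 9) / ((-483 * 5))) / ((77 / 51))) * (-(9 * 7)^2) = 2907 / 1265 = 2.30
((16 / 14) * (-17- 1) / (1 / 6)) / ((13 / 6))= -56.97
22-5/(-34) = 22.15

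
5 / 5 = 1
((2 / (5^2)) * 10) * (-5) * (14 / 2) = -28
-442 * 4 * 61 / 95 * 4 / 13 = -33184 / 95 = -349.31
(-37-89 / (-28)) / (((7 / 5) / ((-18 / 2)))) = 42615 / 196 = 217.42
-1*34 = -34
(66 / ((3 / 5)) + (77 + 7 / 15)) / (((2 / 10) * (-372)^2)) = 703 / 103788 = 0.01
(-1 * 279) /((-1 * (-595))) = -279 /595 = -0.47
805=805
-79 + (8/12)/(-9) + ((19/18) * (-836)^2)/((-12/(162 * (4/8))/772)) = -103795493231/27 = -3844277527.07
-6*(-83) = 498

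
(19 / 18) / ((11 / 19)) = 361 / 198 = 1.82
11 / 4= 2.75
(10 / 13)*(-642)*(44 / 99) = -8560 / 39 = -219.49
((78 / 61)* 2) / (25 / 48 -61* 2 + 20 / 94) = -351936 / 16688197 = -0.02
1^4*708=708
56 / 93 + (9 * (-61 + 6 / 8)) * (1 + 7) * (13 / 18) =-291313 / 93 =-3132.40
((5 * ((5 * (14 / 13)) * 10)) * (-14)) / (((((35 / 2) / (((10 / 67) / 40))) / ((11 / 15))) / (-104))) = 12320 / 201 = 61.29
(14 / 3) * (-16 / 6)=-112 / 9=-12.44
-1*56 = -56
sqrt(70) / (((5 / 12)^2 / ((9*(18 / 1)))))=7807.04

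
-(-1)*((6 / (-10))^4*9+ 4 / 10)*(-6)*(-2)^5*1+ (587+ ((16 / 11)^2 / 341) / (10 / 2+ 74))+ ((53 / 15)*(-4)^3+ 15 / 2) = 8178981541277 / 12223571250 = 669.12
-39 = -39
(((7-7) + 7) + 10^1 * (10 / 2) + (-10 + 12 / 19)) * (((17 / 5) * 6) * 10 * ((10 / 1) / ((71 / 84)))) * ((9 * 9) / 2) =6280772400 / 1349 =4655872.79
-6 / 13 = -0.46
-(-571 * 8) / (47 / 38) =173584 / 47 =3693.28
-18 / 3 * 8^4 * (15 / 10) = -36864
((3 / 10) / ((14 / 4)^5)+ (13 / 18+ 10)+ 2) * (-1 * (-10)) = 19244879 / 151263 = 127.23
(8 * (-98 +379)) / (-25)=-2248 / 25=-89.92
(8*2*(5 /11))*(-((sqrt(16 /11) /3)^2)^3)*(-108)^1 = 1310720 /395307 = 3.32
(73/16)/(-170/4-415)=-73/7320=-0.01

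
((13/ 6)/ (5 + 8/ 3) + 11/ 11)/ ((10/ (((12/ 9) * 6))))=118/ 115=1.03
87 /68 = 1.28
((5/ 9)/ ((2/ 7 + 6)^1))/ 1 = 0.09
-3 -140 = -143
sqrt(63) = 3 * sqrt(7) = 7.94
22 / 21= 1.05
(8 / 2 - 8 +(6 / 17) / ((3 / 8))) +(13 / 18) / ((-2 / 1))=-2093 / 612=-3.42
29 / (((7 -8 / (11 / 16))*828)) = -319 / 42228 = -0.01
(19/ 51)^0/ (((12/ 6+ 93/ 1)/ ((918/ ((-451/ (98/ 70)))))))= -6426/ 214225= -0.03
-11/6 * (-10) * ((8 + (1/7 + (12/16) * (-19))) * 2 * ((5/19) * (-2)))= 825/7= 117.86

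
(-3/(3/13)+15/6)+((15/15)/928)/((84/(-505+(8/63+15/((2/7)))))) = -103187495/9821952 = -10.51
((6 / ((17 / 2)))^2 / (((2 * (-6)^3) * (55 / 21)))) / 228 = -7 / 3624060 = -0.00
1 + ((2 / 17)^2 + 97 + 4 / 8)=98.51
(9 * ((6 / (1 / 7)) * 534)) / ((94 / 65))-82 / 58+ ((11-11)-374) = 189733821 / 1363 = 139203.10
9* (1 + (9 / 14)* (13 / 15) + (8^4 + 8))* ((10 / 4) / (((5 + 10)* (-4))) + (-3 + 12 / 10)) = -190538907 / 2800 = -68049.61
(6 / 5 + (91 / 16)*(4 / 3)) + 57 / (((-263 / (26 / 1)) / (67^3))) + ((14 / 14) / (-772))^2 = -3984705421657619 / 2351156880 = -1694785.00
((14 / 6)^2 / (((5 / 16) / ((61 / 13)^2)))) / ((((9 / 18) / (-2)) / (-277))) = 3232328512 / 7605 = 425026.76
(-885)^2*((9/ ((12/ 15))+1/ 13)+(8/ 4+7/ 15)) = 561781185/ 52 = 10803484.33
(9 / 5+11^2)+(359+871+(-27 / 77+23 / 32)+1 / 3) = 50025413 / 36960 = 1353.50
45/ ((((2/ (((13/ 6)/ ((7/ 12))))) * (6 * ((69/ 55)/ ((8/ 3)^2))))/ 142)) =16244800/ 1449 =11211.04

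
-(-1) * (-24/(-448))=3/56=0.05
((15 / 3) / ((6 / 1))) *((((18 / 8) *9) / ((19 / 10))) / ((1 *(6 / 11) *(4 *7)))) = 2475 / 4256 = 0.58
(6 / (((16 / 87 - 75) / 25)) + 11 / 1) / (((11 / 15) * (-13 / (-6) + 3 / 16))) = 42155280 / 8090687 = 5.21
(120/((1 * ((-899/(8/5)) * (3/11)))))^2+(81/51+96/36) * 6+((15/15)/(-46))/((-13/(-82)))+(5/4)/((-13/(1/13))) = 5553731338889/213620455516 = 26.00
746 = 746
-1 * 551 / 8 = -551 / 8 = -68.88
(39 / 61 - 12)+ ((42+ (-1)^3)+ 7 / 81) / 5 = -77657 / 24705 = -3.14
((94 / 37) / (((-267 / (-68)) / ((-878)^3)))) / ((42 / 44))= -95179407038848 / 207459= -458786589.34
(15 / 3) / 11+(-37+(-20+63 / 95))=-58397 / 1045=-55.88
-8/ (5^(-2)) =-200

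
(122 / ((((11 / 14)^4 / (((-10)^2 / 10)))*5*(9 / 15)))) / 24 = 5858440 / 131769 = 44.46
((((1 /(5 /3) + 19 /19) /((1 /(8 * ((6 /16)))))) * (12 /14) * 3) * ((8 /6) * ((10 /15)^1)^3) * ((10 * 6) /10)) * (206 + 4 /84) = 4430848 /735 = 6028.36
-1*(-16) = 16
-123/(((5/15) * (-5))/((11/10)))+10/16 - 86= -839/200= -4.20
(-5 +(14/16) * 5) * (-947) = 4735/8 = 591.88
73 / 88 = 0.83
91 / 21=13 / 3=4.33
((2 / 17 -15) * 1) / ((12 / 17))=-253 / 12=-21.08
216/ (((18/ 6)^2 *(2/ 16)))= 192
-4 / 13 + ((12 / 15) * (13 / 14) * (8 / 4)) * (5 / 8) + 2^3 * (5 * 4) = 29233 / 182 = 160.62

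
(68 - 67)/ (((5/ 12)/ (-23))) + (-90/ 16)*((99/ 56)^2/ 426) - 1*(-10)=-805859171/ 17812480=-45.24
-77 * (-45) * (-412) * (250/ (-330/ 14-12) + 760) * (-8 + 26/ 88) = 687391774650/ 83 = 8281828610.24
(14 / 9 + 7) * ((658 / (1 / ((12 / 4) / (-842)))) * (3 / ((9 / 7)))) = -177331 / 3789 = -46.80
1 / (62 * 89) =1 / 5518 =0.00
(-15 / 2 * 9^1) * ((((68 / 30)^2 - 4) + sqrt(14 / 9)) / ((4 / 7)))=-315 * sqrt(14) / 8 - 672 / 5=-281.73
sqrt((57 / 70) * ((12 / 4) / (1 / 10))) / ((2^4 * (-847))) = -3 * sqrt(133) / 94864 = -0.00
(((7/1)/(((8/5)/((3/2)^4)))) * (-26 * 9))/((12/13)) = -5614.63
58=58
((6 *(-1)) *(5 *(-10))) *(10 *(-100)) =-300000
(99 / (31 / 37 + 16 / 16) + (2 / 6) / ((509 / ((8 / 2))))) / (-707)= -5593673 / 73412052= -0.08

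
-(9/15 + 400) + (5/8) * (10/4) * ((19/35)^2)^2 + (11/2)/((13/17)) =-4910079547/12485200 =-393.27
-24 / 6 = -4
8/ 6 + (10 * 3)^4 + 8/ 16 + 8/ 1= 4860059/ 6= 810009.83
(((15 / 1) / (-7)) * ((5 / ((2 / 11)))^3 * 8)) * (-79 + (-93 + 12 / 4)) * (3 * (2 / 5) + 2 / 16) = 4470662625 / 56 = 79833261.16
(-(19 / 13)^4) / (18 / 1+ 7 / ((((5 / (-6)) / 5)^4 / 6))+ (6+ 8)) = -130321 / 1555546304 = -0.00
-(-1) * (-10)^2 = 100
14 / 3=4.67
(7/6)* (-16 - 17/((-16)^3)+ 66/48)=-17.06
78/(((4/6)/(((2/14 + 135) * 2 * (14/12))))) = 36894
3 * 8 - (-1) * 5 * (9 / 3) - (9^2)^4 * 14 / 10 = -301326852 / 5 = -60265370.40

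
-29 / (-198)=29 / 198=0.15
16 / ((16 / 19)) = 19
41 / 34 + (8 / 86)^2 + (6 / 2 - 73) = -4324267 / 62866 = -68.79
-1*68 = -68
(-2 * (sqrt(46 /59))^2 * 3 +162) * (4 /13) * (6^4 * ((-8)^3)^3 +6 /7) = -8420174189682.71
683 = 683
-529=-529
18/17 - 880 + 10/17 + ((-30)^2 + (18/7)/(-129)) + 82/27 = 24.66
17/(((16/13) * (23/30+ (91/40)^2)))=66300/28523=2.32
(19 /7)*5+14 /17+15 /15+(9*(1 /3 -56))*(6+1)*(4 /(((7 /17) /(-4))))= 16218200 /119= 136287.39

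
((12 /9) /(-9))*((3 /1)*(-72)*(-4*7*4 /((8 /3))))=-1344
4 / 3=1.33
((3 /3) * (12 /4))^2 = 9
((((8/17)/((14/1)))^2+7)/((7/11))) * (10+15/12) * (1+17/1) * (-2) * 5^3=-55210258125/99127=-556964.88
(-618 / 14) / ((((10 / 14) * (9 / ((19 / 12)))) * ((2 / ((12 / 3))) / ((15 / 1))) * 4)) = -1957 / 24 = -81.54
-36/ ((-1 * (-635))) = -36/ 635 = -0.06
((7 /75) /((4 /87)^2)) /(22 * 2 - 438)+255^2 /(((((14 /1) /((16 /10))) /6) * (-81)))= -1822226881 /3309600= -550.59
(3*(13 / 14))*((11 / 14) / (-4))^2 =0.11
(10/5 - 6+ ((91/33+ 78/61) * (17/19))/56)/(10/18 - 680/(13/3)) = 328738917/13061605480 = 0.03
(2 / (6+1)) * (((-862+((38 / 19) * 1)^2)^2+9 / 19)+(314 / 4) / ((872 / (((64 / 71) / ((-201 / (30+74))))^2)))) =88714729671672398 / 421782844311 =210332.71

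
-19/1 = -19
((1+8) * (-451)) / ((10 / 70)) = -28413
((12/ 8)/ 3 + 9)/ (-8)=-1.19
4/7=0.57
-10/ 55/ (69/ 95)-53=-40417/ 759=-53.25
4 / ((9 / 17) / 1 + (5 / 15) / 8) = 1632 / 233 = 7.00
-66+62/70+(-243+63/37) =-396803/1295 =-306.41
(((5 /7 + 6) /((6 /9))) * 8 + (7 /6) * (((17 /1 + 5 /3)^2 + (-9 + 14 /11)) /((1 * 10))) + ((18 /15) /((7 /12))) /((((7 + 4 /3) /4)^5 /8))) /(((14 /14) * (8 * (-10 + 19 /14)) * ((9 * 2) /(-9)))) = 49027489548491 /56151562500000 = 0.87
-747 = -747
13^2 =169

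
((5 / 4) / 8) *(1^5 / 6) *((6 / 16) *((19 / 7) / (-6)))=-95 / 21504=-0.00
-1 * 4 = -4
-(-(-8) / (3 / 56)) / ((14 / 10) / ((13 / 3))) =-4160 / 9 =-462.22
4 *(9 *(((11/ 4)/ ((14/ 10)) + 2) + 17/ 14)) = 1305/ 7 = 186.43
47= 47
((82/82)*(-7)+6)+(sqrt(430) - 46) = -47+sqrt(430) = -26.26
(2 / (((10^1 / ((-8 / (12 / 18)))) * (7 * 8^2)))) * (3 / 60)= -3 / 11200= -0.00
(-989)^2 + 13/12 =978122.08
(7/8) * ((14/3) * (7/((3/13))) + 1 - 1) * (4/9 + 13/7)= 92365/324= 285.08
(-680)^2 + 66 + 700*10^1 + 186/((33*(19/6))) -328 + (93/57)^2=469142.44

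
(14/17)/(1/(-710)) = -9940/17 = -584.71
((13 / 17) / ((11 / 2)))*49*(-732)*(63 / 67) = -58751784 / 12529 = -4689.26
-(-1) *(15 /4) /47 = 15 /188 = 0.08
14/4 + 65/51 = 487/102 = 4.77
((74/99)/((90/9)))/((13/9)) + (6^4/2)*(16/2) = 3706597/715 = 5184.05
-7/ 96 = -0.07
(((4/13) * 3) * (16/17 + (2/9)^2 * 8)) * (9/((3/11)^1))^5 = 10668018240/221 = 48271575.75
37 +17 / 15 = 572 / 15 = 38.13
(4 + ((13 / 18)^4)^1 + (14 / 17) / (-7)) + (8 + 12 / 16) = 23029133 / 1784592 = 12.90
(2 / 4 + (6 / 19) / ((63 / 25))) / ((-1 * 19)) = -499 / 15162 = -0.03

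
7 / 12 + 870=10447 / 12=870.58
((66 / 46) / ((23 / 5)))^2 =27225 / 279841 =0.10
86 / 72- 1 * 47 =-1649 / 36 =-45.81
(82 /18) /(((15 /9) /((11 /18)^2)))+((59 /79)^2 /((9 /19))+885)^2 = 148657435753088801 /189297393660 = 785311.58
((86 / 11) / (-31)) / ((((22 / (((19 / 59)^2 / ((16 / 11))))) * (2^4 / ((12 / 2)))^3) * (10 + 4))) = -0.00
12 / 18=2 / 3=0.67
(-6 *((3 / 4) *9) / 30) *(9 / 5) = -243 / 100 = -2.43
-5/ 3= -1.67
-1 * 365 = -365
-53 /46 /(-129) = 53 /5934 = 0.01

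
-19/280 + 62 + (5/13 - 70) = -7.68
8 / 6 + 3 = 13 / 3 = 4.33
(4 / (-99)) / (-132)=1 / 3267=0.00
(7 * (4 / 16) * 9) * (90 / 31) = 2835 / 62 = 45.73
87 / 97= 0.90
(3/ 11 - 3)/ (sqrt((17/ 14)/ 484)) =-60* sqrt(238)/ 17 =-54.45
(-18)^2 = 324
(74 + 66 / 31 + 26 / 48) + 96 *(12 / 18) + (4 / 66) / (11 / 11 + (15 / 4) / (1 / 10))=29549055 / 210056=140.67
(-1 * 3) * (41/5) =-123/5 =-24.60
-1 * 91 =-91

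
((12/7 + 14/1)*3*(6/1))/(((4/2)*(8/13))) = 6435/28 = 229.82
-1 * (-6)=6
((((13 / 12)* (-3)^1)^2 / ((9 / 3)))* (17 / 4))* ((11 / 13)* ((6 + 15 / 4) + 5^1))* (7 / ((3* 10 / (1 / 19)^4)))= 1004003 / 3002595840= 0.00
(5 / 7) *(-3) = -2.14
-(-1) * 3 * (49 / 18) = 8.17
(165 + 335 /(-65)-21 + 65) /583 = 0.35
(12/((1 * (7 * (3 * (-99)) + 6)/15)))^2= 3600/477481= 0.01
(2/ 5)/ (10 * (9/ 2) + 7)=1/ 130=0.01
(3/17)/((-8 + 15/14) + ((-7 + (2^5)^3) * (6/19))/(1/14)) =798/654926581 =0.00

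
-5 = -5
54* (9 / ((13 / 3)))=1458 / 13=112.15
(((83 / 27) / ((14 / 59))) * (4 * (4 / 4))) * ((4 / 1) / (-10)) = -19588 / 945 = -20.73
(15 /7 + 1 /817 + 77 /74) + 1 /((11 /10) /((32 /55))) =190163055 /51207926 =3.71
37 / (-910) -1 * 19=-17327 / 910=-19.04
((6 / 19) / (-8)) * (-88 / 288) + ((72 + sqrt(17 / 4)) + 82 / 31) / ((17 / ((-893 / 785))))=-1880007979 / 377289840 - 893 * sqrt(17) / 26690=-5.12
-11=-11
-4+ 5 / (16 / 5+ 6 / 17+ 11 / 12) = -13136 / 4559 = -2.88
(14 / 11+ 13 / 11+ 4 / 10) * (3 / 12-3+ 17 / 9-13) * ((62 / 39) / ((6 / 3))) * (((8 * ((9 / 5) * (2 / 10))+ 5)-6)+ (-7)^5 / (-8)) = -1021364036783 / 15444000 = -66133.39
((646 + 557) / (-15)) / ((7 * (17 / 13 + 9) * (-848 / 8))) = 5213 / 497140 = 0.01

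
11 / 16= 0.69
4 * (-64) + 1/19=-4863/19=-255.95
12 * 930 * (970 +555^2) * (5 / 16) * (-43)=-92675325375 / 2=-46337662687.50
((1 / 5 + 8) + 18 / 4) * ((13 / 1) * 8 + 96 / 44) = 74168 / 55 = 1348.51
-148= -148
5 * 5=25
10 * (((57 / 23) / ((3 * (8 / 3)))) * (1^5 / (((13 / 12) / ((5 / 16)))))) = 4275 / 4784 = 0.89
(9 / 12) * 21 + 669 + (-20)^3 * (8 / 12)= -55783 / 12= -4648.58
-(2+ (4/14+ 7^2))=-359/7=-51.29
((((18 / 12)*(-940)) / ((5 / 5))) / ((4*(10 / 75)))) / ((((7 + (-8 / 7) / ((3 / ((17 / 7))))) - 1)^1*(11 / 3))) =-4663575 / 32824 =-142.08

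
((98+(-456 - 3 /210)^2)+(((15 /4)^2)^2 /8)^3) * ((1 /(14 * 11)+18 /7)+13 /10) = 3505787153091757978749 /4051227901952000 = 865364.09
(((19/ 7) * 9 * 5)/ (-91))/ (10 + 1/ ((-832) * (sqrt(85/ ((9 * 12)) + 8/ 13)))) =-17238988800/ 128435505877- 82080 * sqrt(76791)/ 1669661576401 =-0.13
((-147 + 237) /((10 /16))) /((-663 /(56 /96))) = -28 /221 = -0.13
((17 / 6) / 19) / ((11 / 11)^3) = 17 / 114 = 0.15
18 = 18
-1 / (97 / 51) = -51 / 97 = -0.53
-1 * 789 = -789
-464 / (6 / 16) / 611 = -3712 / 1833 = -2.03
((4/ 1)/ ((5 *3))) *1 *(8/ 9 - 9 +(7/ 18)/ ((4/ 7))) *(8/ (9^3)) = -428/ 19683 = -0.02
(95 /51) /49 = 95 /2499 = 0.04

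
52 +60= 112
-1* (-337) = 337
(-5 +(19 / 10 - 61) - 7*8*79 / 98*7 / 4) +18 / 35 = -9981 / 70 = -142.59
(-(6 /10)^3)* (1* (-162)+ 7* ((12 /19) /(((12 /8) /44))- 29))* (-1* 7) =-845019 /2375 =-355.80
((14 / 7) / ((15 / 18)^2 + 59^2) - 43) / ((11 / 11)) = -5389591 / 125341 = -43.00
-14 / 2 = -7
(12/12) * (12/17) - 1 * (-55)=947/17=55.71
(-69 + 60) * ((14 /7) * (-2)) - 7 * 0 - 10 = 26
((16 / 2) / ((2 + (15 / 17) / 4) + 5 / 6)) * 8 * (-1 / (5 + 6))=-13056 / 6853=-1.91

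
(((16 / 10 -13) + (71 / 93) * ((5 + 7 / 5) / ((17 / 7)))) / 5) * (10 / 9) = -148426 / 71145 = -2.09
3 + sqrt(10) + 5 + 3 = sqrt(10) + 11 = 14.16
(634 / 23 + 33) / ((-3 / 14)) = -19502 / 69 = -282.64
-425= -425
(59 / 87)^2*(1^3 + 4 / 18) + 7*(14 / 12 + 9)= 9772471 / 136242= 71.73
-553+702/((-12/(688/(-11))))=34165/11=3105.91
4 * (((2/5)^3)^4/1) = 16384/244140625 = 0.00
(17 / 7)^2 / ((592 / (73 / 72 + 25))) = 541297 / 2088576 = 0.26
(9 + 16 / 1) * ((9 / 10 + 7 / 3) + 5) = 1235 / 6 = 205.83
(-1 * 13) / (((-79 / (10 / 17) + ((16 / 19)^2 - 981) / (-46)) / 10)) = 2698475 / 2345376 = 1.15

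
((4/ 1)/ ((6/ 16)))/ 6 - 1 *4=-20/ 9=-2.22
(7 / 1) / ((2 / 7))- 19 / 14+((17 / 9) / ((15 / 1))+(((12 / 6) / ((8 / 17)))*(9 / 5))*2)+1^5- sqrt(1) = 14579 / 378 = 38.57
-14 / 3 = -4.67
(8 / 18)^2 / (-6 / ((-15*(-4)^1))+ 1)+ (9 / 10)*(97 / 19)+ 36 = 40.81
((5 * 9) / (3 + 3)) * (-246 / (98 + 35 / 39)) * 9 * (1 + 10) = -7123545 / 3857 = -1846.91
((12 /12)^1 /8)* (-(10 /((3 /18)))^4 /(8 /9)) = -1822500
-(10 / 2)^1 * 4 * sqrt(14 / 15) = -4 * sqrt(210) / 3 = -19.32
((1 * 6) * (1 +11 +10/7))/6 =94/7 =13.43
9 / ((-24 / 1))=-3 / 8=-0.38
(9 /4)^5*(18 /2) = 531441 /1024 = 518.99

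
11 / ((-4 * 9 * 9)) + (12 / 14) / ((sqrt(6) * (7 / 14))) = -11 / 324 + 2 * sqrt(6) / 7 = 0.67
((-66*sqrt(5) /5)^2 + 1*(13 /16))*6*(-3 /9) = -69761 /40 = -1744.02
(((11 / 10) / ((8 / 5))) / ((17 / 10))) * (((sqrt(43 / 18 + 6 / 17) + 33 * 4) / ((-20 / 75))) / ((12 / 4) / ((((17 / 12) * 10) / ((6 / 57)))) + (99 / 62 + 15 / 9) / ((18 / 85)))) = -2164795875 / 166892906 - 21866625 * sqrt(28526) / 22697435216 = -13.13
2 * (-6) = -12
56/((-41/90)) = -5040/41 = -122.93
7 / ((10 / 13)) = 91 / 10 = 9.10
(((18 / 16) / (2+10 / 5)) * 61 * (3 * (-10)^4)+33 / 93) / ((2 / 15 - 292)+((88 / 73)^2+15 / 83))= -211714538139435 / 119385943942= -1773.36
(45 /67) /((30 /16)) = 24 /67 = 0.36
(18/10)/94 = 9/470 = 0.02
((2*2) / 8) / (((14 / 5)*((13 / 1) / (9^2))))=405 / 364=1.11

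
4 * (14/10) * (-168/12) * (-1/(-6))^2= -98/45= -2.18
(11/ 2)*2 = 11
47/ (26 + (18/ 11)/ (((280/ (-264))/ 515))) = -329/ 5380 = -0.06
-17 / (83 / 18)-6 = -804 / 83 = -9.69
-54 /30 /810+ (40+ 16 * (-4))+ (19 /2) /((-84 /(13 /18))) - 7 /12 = -1864843 /75600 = -24.67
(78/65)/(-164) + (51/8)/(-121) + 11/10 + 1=404817/198440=2.04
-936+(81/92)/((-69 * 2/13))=-3961503/4232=-936.08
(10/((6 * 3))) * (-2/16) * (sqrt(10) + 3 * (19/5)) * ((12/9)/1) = -19/18 - 5 * sqrt(10)/54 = -1.35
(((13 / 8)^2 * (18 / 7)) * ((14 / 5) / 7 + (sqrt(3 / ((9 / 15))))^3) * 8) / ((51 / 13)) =6591 / 1190 + 32955 * sqrt(5) / 476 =160.35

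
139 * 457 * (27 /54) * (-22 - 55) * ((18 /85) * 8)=-352171512 /85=-4143194.26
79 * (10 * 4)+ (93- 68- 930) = 2255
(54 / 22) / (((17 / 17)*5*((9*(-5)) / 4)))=-12 / 275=-0.04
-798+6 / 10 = -797.40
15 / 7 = 2.14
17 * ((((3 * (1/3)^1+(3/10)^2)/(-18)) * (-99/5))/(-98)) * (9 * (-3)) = 550341/98000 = 5.62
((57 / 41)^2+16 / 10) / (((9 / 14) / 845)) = 70253638 / 15129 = 4643.64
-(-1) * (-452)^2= 204304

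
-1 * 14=-14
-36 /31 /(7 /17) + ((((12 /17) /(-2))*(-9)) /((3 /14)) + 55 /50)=483379 /36890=13.10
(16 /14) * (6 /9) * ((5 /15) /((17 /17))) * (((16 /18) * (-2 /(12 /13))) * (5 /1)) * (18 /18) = -2.45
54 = 54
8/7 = 1.14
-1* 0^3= 0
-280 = -280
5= 5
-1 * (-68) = 68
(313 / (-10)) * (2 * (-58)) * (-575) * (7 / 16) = -7306985 / 8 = -913373.12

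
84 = 84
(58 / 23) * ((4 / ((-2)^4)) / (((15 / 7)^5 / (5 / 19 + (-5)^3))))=-38504837 / 22123125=-1.74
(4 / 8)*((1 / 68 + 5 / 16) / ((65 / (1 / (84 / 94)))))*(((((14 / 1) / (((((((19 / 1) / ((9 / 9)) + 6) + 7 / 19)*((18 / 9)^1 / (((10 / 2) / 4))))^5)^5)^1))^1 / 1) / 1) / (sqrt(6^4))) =23206411687372638138034224498470265686511993408203125 / 343867901465637755655160473861218950715093056420624824935583417361238921808530924353320728395776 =0.00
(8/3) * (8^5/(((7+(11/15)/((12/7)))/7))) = 15728640/191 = 82348.90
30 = 30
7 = 7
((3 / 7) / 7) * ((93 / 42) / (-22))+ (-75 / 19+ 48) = 44.05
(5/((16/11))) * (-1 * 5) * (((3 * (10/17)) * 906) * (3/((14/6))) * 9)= -151358625/476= -317980.30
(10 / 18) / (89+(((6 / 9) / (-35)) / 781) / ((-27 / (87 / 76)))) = 15580950 / 2496068219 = 0.01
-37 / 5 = -7.40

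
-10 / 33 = -0.30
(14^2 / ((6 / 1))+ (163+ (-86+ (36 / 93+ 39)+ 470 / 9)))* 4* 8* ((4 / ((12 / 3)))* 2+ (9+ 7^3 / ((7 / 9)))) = 812240384 / 279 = 2911255.86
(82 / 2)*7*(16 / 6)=2296 / 3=765.33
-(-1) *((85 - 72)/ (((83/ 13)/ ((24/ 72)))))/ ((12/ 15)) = 845/ 996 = 0.85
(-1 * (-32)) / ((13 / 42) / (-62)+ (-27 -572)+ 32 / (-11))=-916608 / 17241227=-0.05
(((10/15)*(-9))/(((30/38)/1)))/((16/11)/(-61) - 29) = 1342/5125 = 0.26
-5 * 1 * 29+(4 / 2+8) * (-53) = -675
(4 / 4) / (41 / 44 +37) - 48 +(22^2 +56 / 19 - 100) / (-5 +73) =-22794342 / 539087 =-42.28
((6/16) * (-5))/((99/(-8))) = 5/33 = 0.15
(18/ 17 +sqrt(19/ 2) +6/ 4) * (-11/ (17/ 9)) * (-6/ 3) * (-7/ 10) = -45.99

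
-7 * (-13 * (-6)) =-546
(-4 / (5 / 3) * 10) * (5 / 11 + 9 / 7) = -3216 / 77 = -41.77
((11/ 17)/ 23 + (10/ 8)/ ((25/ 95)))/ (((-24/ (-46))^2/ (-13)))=-744809/ 3264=-228.19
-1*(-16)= 16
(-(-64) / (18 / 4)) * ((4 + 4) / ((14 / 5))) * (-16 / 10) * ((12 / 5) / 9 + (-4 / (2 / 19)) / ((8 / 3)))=859136 / 945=909.14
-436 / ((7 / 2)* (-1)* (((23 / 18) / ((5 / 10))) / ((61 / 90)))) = 26596 / 805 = 33.04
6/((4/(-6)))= -9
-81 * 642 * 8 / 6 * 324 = -22464864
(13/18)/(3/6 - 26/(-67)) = 871/1071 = 0.81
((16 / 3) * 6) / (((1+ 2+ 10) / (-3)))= -96 / 13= -7.38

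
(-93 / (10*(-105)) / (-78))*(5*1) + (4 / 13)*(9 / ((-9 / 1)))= -1711 / 5460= -0.31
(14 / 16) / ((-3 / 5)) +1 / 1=-11 / 24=-0.46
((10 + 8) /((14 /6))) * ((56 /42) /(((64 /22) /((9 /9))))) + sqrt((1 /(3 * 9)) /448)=sqrt(21) /504 + 99 /28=3.54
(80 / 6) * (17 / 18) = 340 / 27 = 12.59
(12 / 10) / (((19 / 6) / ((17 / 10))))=306 / 475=0.64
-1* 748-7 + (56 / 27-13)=-20680 / 27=-765.93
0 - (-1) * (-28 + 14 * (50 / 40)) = -21 / 2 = -10.50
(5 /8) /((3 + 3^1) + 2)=5 /64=0.08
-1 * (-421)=421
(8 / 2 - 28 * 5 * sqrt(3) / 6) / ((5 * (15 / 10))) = -4.86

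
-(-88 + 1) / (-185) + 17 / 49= -1118 / 9065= -0.12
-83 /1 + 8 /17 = -1403 /17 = -82.53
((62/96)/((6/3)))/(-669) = -31/64224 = -0.00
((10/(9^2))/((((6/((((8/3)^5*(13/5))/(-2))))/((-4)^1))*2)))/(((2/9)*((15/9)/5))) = 212992/2187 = 97.39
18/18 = 1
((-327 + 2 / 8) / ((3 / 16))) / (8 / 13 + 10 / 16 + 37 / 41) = -22292192 / 27411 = -813.26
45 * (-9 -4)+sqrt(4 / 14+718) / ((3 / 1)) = -585+2 * sqrt(8799) / 21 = -576.07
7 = 7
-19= -19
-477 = -477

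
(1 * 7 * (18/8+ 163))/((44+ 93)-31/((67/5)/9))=44287/4448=9.96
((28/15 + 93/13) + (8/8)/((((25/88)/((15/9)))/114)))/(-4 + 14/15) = -132175/598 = -221.03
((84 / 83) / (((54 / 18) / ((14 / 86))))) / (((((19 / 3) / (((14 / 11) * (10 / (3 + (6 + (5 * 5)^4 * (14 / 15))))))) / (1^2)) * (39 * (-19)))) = -82320 / 201520194703399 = -0.00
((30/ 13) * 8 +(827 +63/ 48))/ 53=176129/ 11024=15.98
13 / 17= 0.76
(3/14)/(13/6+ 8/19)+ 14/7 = 4301/2065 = 2.08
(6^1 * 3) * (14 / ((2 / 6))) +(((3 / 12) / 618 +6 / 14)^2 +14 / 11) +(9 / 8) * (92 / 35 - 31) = 11948582840143 / 16468562880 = 725.54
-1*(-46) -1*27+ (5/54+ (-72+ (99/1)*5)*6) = 138083/54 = 2557.09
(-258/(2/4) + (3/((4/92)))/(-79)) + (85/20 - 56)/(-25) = -4066947/7900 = -514.80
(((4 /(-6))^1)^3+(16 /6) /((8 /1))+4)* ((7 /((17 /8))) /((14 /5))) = 4.75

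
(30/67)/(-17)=-0.03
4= 4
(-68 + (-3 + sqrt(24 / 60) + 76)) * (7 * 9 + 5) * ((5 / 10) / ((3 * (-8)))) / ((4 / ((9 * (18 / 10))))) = -459 / 16-459 * sqrt(10) / 400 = -32.32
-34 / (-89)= 34 / 89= 0.38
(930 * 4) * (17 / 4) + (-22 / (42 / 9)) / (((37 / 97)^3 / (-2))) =5666003928 / 354571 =15979.89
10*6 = 60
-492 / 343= -1.43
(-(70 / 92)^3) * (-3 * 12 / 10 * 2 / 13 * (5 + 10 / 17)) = 7331625 / 5377814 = 1.36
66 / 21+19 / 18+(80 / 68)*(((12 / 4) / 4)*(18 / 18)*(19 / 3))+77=185897 / 2142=86.79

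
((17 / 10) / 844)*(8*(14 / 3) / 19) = 238 / 60135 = 0.00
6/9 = 2/3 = 0.67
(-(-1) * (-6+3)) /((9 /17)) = -5.67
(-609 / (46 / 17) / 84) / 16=-493 / 2944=-0.17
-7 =-7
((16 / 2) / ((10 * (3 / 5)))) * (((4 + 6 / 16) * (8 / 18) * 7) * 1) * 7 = 3430 / 27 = 127.04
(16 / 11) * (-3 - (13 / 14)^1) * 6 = -240 / 7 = -34.29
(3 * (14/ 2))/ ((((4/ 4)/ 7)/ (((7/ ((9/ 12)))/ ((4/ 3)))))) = 1029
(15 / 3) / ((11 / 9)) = 45 / 11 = 4.09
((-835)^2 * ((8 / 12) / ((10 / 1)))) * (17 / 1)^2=40299605 / 3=13433201.67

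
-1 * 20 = -20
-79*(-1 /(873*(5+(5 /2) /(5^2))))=790 /44523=0.02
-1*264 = -264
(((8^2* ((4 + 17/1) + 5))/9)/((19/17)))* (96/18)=452608/513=882.28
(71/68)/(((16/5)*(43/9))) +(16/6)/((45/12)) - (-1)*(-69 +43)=-53096417/2105280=-25.22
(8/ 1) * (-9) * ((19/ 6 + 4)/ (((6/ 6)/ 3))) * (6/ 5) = -9288/ 5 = -1857.60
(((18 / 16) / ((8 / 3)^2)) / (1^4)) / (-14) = -81 / 7168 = -0.01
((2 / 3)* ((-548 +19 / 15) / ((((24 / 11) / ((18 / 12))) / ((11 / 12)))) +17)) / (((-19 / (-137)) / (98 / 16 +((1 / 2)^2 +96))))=-11760881587 / 72960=-161196.29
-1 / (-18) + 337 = 337.06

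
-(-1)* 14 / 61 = 14 / 61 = 0.23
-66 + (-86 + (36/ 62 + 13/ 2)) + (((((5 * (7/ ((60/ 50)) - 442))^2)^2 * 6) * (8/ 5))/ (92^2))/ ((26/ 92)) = 181755096157400255/ 2002104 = 90782045366.97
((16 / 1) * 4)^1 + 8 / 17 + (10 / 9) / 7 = 69218 / 1071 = 64.63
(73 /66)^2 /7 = 5329 /30492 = 0.17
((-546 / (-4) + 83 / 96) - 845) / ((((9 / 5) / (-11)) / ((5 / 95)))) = 3736315 / 16416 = 227.60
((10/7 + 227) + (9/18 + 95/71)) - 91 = 138431/994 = 139.27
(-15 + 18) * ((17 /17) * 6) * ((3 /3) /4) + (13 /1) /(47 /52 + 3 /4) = 1063 /86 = 12.36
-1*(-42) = 42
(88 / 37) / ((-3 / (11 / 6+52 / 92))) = -14564 / 7659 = -1.90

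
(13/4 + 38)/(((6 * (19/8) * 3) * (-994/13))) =-715/56658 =-0.01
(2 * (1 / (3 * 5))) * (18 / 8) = 3 / 10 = 0.30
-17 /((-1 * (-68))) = -1 /4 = -0.25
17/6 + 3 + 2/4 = 19/3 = 6.33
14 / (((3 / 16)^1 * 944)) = 14 / 177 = 0.08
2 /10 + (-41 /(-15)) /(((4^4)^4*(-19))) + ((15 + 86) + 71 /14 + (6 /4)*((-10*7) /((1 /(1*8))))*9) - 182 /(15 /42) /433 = -27658765922897880431 /3710143074140160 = -7454.91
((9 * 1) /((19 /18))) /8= 81 /76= 1.07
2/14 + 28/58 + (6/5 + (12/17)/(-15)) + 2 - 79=-1297946/17255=-75.22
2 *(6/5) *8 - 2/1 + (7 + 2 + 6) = 161/5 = 32.20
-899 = -899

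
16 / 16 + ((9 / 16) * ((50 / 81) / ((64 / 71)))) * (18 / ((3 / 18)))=5453 / 128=42.60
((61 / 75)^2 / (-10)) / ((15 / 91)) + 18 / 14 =5223473 / 5906250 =0.88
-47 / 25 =-1.88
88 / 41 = 2.15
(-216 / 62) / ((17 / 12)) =-1296 / 527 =-2.46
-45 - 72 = -117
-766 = -766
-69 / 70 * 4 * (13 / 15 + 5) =-4048 / 175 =-23.13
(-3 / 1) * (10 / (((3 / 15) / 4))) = -600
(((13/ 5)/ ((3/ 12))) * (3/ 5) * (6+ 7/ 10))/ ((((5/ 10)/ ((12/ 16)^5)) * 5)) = 634959/ 160000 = 3.97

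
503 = 503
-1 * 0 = 0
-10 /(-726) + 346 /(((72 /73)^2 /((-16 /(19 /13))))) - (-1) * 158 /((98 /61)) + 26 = -68789080505 /18249462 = -3769.38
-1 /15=-0.07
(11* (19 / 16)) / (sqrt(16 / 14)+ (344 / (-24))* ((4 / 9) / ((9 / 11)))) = -168155757 / 98341024 - 12341241* sqrt(14) / 196682048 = -1.94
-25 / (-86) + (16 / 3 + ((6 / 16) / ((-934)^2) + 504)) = 458799936179 / 900271392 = 509.62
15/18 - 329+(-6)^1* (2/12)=-1975/6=-329.17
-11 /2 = -5.50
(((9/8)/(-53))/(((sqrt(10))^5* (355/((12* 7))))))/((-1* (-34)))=-189* sqrt(10)/1279420000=-0.00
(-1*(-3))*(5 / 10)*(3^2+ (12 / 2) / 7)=207 / 14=14.79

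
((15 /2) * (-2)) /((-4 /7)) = 105 /4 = 26.25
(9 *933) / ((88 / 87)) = 730539 / 88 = 8301.58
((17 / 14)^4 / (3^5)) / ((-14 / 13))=-1085773 / 130691232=-0.01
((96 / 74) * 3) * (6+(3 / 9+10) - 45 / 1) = -4128 / 37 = -111.57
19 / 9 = 2.11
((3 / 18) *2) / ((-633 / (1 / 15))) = -0.00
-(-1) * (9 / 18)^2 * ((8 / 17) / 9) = 0.01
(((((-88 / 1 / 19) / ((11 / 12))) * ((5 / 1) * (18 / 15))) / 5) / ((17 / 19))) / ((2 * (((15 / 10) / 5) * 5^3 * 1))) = -192 / 2125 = -0.09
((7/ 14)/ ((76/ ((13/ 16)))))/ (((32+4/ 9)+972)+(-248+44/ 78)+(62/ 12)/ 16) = 1521/ 215494124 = 0.00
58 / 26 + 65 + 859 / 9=162.68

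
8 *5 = 40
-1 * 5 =-5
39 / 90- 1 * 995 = -29837 / 30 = -994.57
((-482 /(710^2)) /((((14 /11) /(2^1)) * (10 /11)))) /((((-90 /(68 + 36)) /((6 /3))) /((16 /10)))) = 6065488 /992446875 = 0.01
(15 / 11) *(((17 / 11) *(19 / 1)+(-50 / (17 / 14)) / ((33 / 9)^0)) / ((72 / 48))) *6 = -132540 / 2057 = -64.43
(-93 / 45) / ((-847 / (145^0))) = 31 / 12705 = 0.00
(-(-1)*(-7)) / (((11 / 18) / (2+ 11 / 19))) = -6174 / 209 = -29.54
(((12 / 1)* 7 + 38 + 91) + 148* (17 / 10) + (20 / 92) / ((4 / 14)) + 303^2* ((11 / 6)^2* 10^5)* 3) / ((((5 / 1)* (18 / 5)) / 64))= 340672597712528 / 1035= 329152268321.28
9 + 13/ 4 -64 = -207/ 4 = -51.75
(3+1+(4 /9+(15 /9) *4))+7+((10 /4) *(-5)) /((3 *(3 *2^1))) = 209 /12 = 17.42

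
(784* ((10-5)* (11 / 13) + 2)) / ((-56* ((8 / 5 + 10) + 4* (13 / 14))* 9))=-2205 / 3484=-0.63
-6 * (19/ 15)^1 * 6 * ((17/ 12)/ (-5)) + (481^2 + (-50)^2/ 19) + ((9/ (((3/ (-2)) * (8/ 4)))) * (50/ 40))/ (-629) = 276672228917/ 1195100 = 231505.50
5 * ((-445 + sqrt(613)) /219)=-2225 /219 + 5 * sqrt(613) /219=-9.59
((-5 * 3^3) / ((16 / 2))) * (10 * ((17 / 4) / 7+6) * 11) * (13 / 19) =-17857125 / 2128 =-8391.51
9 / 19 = 0.47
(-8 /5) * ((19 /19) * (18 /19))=-1.52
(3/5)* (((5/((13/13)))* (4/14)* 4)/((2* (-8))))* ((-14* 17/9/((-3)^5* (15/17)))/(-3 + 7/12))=1156/105705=0.01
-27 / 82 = -0.33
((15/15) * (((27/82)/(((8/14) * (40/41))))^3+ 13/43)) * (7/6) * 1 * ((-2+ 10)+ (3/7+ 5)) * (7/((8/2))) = 235658938543/16908288000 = 13.94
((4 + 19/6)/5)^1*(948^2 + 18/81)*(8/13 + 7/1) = 1912891937/195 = 9809702.24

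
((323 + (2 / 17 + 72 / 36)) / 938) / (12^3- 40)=5527 / 26916848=0.00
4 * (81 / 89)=324 / 89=3.64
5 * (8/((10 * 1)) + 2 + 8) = 54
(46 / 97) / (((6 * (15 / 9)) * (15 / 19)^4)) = 2997383 / 24553125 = 0.12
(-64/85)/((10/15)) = -96/85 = -1.13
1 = 1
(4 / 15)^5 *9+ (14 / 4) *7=4136423 / 168750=24.51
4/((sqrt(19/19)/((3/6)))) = 2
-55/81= -0.68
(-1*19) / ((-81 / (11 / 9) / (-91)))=-19019 / 729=-26.09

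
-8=-8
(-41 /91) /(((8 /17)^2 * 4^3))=-11849 /372736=-0.03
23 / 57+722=41177 / 57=722.40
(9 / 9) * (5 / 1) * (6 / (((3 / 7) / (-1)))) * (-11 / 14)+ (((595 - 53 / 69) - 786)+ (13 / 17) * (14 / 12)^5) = -410806675 / 3040416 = -135.12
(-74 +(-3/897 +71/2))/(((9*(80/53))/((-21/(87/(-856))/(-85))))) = 12186979/1768884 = 6.89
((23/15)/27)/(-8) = -23/3240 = -0.01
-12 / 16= -3 / 4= -0.75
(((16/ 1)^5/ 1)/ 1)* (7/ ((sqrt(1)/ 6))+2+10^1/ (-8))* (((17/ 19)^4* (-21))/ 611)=-4138065985536/ 4190849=-987405.17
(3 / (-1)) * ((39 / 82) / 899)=-117 / 73718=-0.00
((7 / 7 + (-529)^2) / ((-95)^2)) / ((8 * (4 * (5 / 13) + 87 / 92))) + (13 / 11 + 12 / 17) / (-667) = 5208744630216 / 3344392977475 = 1.56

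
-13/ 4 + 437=1735/ 4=433.75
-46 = -46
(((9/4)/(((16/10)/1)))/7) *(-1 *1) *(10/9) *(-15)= 375/112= 3.35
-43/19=-2.26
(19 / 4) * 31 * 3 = 1767 / 4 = 441.75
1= 1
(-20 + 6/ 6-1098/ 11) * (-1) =1307/ 11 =118.82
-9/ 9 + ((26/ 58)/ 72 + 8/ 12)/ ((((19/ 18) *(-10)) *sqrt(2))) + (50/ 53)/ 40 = -207/ 212 - 281 *sqrt(2)/ 8816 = -1.02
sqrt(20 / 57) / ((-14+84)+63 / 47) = 94 *sqrt(285) / 191121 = 0.01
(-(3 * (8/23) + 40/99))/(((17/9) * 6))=-1648/12903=-0.13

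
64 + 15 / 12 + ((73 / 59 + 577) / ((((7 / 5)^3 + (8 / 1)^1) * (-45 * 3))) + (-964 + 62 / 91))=-898.47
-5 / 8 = -0.62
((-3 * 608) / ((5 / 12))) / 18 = -1216 / 5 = -243.20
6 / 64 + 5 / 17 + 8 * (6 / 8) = 3475 / 544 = 6.39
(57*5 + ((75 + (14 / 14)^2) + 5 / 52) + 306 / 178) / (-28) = -1679109 / 129584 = -12.96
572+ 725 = 1297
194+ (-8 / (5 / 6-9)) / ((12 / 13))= 9558 / 49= 195.06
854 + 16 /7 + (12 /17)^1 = 856.99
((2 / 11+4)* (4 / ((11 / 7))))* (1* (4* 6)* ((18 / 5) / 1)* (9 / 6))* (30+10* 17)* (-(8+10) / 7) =-85847040 / 121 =-709479.67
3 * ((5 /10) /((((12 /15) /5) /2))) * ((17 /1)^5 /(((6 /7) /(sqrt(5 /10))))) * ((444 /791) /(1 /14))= 27580722225 * sqrt(2) /226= 172588634.65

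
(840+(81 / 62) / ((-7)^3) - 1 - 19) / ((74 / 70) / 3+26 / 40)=523141170 / 639499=818.05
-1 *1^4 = -1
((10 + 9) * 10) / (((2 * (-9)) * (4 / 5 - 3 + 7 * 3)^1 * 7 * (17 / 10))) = -2375 / 50337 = -0.05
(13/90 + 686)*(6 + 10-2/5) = 802789/75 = 10703.85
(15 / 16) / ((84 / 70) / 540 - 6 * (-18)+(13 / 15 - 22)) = 3375 / 312728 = 0.01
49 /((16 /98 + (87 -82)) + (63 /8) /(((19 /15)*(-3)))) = 364952 /23021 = 15.85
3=3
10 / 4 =5 / 2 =2.50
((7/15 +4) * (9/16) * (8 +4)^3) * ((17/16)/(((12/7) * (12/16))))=71757/20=3587.85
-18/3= -6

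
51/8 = 6.38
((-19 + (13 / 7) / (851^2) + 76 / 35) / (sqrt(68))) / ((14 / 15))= -45702249 * sqrt(17) / 86179919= -2.19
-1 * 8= -8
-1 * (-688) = 688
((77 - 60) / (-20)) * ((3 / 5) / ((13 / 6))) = -153 / 650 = -0.24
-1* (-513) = 513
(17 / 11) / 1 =17 / 11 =1.55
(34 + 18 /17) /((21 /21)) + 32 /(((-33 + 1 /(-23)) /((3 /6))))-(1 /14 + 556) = -11791043 /22610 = -521.50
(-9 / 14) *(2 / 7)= -9 / 49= -0.18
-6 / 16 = -3 / 8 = -0.38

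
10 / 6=5 / 3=1.67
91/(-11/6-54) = -546/335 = -1.63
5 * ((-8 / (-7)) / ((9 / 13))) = 8.25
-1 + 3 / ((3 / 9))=8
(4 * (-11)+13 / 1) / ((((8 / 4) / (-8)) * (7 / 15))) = 1860 / 7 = 265.71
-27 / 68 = -0.40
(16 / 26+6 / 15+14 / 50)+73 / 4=25409 / 1300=19.55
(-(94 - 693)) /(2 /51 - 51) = -30549 /2599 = -11.75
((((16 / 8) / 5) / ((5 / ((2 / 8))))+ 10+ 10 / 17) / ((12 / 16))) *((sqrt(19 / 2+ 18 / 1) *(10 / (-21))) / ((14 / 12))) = -36068 *sqrt(110) / 12495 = -30.27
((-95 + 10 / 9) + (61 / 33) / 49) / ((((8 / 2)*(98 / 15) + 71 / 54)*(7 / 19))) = -259505040 / 27961703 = -9.28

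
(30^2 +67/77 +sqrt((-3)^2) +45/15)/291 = 69829/22407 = 3.12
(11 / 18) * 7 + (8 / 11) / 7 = 4.38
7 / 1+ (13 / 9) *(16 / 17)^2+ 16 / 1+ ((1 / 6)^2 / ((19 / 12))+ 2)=1299574 / 49419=26.30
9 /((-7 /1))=-9 /7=-1.29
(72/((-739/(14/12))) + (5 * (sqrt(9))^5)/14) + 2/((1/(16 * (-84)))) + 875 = -17860589/10346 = -1726.33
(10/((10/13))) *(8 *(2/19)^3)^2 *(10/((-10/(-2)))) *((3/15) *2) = 0.00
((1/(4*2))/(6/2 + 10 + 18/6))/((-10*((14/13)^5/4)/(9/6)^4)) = -30074733/2753658880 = -0.01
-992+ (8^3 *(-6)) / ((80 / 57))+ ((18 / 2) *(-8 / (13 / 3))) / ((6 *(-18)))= -206742 / 65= -3180.65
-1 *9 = -9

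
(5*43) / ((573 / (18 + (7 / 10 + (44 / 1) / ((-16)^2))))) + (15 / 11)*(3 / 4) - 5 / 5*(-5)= 13.10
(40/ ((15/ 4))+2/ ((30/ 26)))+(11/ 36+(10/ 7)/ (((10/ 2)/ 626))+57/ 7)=35947/ 180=199.71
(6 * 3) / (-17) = -18 / 17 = -1.06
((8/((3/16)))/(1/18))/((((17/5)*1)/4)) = 15360/17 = 903.53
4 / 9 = 0.44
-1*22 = -22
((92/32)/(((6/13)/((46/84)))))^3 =325234848133/8193540096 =39.69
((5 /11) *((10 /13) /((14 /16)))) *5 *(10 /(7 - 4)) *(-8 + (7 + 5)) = 80000 /3003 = 26.64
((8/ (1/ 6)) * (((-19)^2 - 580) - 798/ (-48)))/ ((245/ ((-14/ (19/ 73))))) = 1418244/ 665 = 2132.70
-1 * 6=-6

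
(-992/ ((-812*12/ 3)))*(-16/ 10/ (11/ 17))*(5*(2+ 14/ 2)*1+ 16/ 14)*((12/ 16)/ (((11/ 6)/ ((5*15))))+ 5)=-213797576/ 171941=-1243.44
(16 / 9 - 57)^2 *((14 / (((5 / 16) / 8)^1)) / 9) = 442640128 / 3645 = 121437.62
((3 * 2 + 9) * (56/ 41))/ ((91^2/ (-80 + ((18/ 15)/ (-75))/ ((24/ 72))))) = -240144/ 1212575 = -0.20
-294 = -294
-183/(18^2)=-61/108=-0.56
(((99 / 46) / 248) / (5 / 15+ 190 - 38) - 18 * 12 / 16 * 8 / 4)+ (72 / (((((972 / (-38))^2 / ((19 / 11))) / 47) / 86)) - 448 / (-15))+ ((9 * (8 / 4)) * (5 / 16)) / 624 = 150882444828067009 / 195655373147520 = 771.16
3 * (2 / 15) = 2 / 5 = 0.40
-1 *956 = -956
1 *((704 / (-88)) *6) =-48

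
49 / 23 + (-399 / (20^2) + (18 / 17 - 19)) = -2628809 / 156400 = -16.81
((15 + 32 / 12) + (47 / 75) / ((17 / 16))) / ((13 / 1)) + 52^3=776866959 / 5525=140609.40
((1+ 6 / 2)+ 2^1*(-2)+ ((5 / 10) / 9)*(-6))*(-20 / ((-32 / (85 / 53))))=-425 / 1272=-0.33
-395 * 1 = -395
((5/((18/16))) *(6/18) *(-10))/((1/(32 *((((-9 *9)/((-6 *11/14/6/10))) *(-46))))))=247296000/11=22481454.55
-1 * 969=-969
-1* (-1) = 1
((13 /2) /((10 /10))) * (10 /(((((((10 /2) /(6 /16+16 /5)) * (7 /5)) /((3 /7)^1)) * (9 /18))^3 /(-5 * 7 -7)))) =-3079189971 /13445600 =-229.01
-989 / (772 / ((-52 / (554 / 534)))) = 3432819 / 53461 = 64.21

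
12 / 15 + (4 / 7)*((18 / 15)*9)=244 / 35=6.97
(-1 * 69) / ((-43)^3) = 69 / 79507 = 0.00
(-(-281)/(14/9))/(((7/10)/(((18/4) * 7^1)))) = 113805/14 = 8128.93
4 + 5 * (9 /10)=17 /2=8.50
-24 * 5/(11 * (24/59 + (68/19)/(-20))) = -672600/14047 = -47.88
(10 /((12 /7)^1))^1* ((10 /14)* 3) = 25 /2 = 12.50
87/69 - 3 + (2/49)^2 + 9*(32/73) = 8900020/4031279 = 2.21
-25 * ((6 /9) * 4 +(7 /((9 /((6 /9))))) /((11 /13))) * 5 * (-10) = 1217500 /297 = 4099.33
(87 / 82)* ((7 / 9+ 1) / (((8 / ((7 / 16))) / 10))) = 1015 / 984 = 1.03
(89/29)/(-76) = -89/2204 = -0.04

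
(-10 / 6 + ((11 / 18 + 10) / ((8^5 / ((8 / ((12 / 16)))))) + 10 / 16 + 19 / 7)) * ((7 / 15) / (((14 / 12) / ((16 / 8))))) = 648761 / 483840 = 1.34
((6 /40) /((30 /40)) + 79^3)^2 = 6077191318416 /25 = 243087652736.64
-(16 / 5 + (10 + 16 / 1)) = -146 / 5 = -29.20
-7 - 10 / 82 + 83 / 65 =-15577 / 2665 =-5.85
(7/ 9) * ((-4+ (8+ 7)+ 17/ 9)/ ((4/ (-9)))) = -203/ 9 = -22.56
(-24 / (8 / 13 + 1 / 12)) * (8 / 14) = -14976 / 763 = -19.63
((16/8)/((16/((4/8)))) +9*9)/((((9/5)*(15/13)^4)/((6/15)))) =37043617/3645000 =10.16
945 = 945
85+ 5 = 90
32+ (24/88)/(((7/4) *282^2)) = 16328929/510279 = 32.00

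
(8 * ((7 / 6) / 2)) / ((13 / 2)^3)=112 / 6591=0.02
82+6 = 88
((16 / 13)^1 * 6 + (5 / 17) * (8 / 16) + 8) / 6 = 6865 / 2652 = 2.59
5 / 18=0.28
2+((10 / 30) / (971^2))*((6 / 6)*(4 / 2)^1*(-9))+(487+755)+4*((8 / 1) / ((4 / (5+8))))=1270949662 / 942841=1348.00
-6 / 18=-1 / 3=-0.33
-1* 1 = -1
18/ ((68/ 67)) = 603/ 34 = 17.74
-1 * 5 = -5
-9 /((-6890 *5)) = 0.00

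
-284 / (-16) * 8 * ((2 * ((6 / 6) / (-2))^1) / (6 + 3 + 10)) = -7.47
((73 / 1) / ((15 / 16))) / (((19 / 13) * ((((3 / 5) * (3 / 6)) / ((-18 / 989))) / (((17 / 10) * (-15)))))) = 82.42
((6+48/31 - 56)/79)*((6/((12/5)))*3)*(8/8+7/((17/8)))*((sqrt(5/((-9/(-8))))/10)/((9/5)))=-274115*sqrt(10)/374697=-2.31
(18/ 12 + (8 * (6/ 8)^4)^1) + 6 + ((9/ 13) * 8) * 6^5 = 17920077/ 416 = 43077.11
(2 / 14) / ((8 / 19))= 19 / 56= 0.34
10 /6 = 5 /3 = 1.67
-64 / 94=-32 / 47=-0.68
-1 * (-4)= 4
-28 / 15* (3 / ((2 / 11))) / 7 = -22 / 5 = -4.40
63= 63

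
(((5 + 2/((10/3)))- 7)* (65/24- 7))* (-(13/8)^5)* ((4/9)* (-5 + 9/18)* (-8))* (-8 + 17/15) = 27573332059/3686400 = 7479.75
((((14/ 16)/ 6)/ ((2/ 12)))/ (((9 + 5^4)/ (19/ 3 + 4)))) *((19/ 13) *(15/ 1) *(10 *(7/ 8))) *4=721525/ 65936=10.94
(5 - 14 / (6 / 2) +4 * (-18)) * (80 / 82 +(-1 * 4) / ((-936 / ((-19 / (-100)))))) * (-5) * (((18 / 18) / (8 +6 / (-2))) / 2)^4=40281497 / 1151280000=0.03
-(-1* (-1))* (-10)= 10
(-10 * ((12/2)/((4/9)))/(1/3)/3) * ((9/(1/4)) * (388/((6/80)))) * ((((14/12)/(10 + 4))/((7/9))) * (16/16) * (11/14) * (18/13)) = -1866823200/637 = -2930648.67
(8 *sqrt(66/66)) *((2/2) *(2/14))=8/7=1.14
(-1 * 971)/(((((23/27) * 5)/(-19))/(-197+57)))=-606410.61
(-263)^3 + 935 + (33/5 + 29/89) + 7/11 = -89042519223/4895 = -18190504.44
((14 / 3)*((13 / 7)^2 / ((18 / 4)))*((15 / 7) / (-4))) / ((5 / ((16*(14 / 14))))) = -2704 / 441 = -6.13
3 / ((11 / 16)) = 48 / 11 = 4.36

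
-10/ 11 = -0.91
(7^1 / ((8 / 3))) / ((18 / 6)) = 7 / 8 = 0.88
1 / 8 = 0.12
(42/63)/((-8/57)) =-19/4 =-4.75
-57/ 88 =-0.65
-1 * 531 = -531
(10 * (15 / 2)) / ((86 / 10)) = 375 / 43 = 8.72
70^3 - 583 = 342417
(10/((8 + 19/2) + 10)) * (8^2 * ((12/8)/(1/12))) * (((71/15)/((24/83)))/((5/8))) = 3017216/275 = 10971.69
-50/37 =-1.35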